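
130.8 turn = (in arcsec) 1.695e+08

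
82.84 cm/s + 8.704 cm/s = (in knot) 1.779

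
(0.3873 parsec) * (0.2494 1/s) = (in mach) 8.753e+12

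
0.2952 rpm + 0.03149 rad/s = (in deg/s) 3.575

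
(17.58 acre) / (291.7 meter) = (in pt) 6.914e+05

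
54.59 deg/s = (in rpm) 9.098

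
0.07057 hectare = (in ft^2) 7596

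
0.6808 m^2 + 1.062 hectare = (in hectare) 1.062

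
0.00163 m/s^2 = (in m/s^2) 0.00163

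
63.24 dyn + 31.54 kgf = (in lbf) 69.53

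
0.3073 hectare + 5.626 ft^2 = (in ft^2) 3.308e+04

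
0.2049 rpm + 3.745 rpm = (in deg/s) 23.7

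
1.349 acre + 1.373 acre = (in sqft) 1.186e+05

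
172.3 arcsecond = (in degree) 0.04786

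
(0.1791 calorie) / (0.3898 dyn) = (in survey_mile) 119.5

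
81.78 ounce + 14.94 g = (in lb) 5.144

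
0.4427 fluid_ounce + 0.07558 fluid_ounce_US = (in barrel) 9.641e-05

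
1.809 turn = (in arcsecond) 2.344e+06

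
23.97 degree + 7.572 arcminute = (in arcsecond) 8.675e+04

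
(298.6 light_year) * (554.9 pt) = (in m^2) 5.53e+17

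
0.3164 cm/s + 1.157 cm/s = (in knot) 0.02864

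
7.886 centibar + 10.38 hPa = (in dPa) 8.924e+04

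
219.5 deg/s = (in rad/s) 3.831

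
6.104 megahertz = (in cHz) 6.104e+08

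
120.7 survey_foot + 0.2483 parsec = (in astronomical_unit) 5.122e+04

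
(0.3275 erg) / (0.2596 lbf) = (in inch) 1.117e-06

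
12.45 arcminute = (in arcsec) 747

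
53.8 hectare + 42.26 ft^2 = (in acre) 132.9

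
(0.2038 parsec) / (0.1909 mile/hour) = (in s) 7.369e+16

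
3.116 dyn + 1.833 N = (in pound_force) 0.4121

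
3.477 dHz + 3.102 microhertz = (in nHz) 3.477e+08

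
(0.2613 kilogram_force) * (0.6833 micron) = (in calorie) 4.185e-07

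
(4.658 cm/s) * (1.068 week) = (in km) 30.09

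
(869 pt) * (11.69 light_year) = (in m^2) 3.39e+16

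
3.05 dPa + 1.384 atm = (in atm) 1.384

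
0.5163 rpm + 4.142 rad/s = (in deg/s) 240.4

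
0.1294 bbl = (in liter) 20.57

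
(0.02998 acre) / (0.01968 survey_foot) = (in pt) 5.733e+07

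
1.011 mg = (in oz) 3.566e-05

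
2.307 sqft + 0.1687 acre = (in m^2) 682.9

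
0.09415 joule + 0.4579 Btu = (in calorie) 115.5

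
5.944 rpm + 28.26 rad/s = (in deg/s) 1655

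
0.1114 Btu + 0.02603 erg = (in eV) 7.336e+20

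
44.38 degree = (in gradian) 49.31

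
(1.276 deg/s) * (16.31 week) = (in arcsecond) 4.531e+10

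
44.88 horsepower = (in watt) 3.347e+04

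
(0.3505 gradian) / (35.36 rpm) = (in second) 0.001487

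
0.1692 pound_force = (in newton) 0.7526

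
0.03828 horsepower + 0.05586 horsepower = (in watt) 70.2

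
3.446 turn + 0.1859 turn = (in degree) 1307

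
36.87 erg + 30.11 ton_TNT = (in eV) 7.863e+29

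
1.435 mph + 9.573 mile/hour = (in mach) 0.01445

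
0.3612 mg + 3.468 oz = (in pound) 0.2168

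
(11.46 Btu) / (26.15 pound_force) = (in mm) 1.039e+05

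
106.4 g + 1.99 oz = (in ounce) 5.743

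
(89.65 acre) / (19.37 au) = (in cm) 1.252e-05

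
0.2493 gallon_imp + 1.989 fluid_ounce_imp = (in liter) 1.19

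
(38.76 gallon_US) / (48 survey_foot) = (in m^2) 0.01003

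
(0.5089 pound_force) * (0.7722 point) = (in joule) 0.0006167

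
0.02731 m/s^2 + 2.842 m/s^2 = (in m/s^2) 2.869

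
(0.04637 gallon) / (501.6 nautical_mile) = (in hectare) 1.89e-14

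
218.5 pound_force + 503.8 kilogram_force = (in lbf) 1329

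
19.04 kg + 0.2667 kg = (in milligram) 1.931e+07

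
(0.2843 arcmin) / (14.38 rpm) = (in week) 9.08e-11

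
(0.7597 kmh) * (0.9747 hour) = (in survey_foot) 2429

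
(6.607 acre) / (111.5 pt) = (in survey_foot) 2.23e+06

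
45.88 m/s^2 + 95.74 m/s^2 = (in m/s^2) 141.6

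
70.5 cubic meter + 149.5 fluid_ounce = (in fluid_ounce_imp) 2.481e+06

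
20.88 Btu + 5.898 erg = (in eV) 1.375e+23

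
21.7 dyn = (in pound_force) 4.878e-05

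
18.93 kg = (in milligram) 1.893e+07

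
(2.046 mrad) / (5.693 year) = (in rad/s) 1.14e-11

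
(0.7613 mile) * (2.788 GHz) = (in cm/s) 3.416e+14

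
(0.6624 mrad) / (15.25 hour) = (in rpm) 1.152e-07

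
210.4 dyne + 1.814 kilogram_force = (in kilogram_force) 1.814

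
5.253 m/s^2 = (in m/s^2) 5.253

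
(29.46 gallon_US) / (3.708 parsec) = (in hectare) 9.747e-23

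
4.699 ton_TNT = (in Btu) 1.863e+07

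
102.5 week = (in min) 1.033e+06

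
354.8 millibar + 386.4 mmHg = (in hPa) 870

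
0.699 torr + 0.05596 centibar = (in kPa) 0.1492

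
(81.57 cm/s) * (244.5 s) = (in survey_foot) 654.3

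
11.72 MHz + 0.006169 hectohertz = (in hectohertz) 1.172e+05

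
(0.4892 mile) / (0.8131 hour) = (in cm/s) 26.9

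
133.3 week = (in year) 2.556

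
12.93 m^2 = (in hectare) 0.001293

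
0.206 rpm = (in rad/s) 0.02157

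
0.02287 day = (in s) 1976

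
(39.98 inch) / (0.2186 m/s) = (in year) 1.473e-07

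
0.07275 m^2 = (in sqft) 0.7831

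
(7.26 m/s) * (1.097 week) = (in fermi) 4.817e+21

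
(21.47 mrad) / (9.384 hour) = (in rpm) 6.069e-06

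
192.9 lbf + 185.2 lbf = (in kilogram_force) 171.5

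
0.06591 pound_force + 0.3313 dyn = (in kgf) 0.0299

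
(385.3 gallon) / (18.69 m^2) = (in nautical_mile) 4.214e-05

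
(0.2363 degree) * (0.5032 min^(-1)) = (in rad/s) 3.459e-05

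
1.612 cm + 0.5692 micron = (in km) 1.612e-05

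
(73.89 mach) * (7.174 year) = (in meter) 5.692e+12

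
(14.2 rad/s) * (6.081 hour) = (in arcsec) 6.412e+10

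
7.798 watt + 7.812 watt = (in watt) 15.61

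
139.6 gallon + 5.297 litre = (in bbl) 3.357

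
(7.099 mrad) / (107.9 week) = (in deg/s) 6.233e-09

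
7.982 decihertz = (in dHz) 7.982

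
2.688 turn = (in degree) 967.7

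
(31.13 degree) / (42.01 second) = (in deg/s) 0.741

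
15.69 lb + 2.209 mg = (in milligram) 7.117e+06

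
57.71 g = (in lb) 0.1272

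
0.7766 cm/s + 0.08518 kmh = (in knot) 0.06109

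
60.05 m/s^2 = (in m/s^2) 60.05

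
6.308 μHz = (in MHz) 6.308e-12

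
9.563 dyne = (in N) 9.563e-05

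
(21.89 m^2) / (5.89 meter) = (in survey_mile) 0.002309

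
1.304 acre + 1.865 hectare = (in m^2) 2.393e+04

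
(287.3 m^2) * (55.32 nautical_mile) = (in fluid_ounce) 9.953e+11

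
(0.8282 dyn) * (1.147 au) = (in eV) 8.87e+24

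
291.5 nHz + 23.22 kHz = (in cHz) 2.322e+06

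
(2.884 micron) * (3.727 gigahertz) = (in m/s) 1.075e+04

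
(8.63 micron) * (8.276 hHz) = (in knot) 0.01388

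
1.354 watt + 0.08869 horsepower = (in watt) 67.49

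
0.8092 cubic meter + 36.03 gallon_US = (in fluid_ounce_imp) 3.328e+04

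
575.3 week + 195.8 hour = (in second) 3.486e+08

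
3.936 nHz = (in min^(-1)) 2.362e-07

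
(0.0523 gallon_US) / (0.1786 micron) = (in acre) 0.2739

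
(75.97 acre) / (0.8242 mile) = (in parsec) 7.512e-15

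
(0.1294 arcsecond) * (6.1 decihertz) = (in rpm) 3.654e-06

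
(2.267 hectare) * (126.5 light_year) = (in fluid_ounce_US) 9.174e+26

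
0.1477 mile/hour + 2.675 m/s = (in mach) 0.00805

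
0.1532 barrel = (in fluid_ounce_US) 823.6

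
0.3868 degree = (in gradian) 0.4298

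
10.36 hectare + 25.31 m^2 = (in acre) 25.61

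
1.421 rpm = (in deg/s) 8.526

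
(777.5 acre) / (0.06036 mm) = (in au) 0.3485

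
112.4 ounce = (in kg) 3.186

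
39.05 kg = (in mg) 3.905e+07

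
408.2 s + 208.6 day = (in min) 3.004e+05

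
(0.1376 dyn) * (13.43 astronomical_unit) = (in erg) 2.765e+13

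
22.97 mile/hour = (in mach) 0.03016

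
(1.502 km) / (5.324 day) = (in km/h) 0.01175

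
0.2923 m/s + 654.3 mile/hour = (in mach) 0.8599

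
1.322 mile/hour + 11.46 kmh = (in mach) 0.01108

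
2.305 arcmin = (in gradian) 0.04269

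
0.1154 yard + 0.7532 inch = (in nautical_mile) 6.731e-05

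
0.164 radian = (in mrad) 164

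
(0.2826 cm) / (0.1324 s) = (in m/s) 0.02134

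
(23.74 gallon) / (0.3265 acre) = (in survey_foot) 0.0002231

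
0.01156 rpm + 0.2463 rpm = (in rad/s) 0.027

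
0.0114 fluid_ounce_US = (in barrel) 2.121e-06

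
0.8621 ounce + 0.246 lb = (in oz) 4.798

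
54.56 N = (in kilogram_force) 5.564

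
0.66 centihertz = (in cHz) 0.66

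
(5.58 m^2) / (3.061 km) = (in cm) 0.1823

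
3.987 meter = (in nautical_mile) 0.002153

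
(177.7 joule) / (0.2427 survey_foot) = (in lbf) 540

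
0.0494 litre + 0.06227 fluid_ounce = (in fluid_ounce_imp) 1.803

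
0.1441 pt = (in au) 3.398e-16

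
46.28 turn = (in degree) 1.666e+04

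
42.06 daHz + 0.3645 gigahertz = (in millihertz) 3.645e+11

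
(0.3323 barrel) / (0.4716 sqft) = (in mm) 1206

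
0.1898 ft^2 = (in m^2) 0.01763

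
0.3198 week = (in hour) 53.73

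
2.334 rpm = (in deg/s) 14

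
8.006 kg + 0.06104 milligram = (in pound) 17.65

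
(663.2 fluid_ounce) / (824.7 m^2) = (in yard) 2.601e-05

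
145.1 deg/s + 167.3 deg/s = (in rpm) 52.07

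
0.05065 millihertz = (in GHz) 5.065e-14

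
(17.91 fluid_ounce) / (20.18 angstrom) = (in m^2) 2.625e+05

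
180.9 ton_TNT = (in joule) 7.569e+11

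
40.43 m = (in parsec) 1.31e-15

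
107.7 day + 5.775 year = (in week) 316.5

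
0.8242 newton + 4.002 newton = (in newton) 4.826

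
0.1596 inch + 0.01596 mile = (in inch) 1011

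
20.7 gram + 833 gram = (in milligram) 8.537e+05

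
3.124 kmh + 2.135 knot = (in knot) 3.822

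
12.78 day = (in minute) 1.84e+04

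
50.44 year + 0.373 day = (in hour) 4.419e+05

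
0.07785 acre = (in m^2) 315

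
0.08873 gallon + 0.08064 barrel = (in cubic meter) 0.01316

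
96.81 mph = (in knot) 84.13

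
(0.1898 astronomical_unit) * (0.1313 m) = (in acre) 9.212e+05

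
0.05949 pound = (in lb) 0.05949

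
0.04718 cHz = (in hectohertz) 4.718e-06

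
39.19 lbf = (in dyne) 1.743e+07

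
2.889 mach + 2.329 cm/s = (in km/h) 3541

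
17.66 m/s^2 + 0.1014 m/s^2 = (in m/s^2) 17.76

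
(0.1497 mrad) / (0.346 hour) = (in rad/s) 1.202e-07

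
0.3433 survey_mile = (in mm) 5.525e+05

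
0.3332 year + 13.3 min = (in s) 1.051e+07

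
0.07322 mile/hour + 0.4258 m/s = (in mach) 0.001347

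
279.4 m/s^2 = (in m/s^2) 279.4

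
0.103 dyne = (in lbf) 2.316e-07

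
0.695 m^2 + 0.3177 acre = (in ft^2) 1.385e+04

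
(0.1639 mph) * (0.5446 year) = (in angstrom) 1.258e+16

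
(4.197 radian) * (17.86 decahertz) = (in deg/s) 4.295e+04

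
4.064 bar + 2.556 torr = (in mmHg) 3051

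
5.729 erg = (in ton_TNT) 1.369e-16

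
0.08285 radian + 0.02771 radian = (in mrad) 110.6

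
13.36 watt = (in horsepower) 0.01792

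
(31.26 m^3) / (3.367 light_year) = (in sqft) 1.056e-14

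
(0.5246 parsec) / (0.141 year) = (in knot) 7.076e+09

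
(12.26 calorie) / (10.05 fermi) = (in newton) 5.104e+15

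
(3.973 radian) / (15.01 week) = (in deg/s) 2.508e-05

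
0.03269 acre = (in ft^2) 1424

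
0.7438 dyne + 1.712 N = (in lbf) 0.3849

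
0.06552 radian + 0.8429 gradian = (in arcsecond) 1.625e+04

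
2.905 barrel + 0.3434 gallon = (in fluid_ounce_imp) 1.63e+04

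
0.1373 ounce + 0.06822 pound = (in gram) 34.84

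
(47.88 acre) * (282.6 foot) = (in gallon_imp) 3.671e+09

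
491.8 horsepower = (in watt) 3.667e+05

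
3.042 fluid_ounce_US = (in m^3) 8.996e-05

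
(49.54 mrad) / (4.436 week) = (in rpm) 1.763e-07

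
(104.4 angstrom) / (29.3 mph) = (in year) 2.527e-17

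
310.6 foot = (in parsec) 3.068e-15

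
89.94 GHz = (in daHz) 8.994e+09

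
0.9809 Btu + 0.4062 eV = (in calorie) 247.3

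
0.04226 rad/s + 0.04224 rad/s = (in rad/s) 0.0845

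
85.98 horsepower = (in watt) 6.412e+04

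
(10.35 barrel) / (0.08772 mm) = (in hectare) 1.876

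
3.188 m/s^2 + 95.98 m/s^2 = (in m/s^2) 99.17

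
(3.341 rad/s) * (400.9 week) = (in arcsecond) 1.671e+14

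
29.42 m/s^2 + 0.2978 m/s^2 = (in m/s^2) 29.72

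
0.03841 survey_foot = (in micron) 1.171e+04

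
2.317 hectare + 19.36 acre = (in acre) 25.09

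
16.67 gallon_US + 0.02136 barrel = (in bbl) 0.4183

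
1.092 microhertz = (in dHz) 1.092e-05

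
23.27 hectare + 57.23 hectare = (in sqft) 8.665e+06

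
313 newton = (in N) 313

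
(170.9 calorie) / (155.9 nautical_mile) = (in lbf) 0.0005567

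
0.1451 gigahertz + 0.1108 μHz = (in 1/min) 8.706e+09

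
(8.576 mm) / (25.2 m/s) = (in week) 5.627e-10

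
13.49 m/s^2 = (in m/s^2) 13.49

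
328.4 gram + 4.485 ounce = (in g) 455.5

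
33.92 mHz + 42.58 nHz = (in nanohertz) 3.392e+07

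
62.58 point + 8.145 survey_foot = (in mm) 2505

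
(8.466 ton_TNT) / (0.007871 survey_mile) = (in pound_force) 6.286e+08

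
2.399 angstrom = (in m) 2.399e-10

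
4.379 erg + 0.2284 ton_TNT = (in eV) 5.965e+27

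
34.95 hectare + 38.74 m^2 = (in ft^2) 3.762e+06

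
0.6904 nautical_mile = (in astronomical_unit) 8.547e-09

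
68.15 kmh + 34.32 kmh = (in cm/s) 2846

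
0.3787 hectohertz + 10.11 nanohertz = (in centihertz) 3787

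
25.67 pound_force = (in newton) 114.2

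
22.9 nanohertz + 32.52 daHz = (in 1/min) 1.951e+04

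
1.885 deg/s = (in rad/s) 0.0329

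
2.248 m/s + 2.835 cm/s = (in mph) 5.092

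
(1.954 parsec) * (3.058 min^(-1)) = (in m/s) 3.073e+15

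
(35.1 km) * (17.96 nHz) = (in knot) 0.001225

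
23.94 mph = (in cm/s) 1070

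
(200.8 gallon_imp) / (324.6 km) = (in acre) 6.949e-10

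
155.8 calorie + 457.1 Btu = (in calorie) 1.154e+05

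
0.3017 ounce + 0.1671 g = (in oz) 0.3076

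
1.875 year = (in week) 97.77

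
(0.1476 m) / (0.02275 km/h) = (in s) 23.36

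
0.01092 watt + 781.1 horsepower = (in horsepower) 781.1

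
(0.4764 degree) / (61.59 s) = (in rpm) 0.001289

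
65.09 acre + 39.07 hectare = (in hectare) 65.41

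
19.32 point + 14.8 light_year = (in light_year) 14.8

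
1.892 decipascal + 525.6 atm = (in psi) 7724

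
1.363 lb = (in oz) 21.81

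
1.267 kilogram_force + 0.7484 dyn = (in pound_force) 2.793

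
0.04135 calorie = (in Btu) 0.000164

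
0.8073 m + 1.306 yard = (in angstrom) 2.002e+10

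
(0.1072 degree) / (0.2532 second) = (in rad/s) 0.007389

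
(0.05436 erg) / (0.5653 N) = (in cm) 9.616e-07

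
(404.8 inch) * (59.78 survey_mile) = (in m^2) 9.892e+05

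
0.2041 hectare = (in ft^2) 2.197e+04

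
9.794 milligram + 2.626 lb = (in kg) 1.191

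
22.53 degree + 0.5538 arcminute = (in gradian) 25.04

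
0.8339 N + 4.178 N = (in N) 5.012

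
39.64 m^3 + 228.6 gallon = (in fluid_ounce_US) 1.37e+06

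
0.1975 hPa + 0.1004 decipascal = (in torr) 0.1482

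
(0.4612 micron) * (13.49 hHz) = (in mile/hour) 0.001392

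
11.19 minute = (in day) 0.007771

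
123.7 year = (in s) 3.901e+09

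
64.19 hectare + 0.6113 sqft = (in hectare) 64.19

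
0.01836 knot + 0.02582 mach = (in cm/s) 880.1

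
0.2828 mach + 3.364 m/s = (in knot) 193.7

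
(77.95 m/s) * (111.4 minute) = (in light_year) 5.507e-11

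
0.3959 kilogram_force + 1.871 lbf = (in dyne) 1.221e+06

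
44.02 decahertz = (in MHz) 0.0004402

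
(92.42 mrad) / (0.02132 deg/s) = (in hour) 0.06899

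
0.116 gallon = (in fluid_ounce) 14.85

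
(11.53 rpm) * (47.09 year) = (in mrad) 1.793e+12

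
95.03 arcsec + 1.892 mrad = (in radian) 0.002353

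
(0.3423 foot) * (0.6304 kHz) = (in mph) 147.1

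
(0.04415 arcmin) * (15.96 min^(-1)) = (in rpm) 3.262e-05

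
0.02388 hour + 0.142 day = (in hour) 3.432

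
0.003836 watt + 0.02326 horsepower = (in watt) 17.35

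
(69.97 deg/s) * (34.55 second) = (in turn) 6.715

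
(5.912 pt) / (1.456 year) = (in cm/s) 4.542e-09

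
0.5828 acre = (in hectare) 0.2359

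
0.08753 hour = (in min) 5.252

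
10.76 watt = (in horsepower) 0.01443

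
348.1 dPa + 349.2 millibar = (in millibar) 349.5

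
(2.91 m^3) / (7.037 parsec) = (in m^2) 1.34e-17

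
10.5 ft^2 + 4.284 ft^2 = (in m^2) 1.373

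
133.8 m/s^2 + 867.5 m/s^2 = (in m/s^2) 1001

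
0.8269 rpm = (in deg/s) 4.961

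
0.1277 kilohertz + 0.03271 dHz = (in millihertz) 1.277e+05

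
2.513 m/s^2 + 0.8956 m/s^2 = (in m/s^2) 3.409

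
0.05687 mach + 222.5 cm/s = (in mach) 0.0634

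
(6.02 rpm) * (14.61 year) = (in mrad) 2.905e+11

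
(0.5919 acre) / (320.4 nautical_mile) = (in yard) 0.004415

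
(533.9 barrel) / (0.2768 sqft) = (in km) 3.301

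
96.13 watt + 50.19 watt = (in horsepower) 0.1962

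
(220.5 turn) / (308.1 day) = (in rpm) 0.000497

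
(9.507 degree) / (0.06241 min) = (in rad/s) 0.04431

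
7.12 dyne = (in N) 7.12e-05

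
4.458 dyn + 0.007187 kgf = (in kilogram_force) 0.007192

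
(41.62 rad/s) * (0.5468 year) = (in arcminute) 2.467e+12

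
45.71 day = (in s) 3.949e+06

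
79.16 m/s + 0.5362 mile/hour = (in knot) 154.3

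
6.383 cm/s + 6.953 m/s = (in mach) 0.02061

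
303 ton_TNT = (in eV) 7.913e+30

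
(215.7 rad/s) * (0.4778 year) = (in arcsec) 6.704e+14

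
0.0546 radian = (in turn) 0.00869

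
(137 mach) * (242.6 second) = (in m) 1.132e+07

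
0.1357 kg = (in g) 135.7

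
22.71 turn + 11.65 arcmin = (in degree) 8176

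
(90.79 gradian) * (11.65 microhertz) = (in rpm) 0.0001587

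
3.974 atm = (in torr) 3020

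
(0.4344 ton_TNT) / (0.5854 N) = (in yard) 3.395e+09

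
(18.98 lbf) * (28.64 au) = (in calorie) 8.645e+13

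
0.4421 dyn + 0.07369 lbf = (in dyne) 3.278e+04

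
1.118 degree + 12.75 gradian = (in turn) 0.03498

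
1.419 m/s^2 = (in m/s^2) 1.419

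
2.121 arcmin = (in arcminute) 2.121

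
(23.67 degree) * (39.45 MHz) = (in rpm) 1.556e+08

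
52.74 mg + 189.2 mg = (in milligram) 241.9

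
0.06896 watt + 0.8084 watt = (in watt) 0.8774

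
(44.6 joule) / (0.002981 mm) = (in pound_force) 3.363e+06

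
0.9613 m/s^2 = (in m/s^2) 0.9613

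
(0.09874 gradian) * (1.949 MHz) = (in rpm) 2.887e+04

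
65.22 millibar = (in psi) 0.9459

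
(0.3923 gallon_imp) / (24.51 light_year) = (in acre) 1.901e-24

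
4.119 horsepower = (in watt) 3072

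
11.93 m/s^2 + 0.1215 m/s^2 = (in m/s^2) 12.05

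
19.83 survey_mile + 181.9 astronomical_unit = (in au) 181.9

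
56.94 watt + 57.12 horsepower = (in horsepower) 57.2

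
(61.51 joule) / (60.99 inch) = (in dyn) 3.971e+06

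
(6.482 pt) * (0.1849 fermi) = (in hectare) 4.228e-23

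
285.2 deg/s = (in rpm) 47.53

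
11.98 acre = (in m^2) 4.848e+04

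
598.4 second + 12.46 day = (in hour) 299.2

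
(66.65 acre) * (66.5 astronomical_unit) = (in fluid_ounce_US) 9.073e+22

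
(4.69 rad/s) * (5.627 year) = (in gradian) 5.298e+10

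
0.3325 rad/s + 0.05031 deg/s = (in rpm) 3.184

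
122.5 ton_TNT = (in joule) 5.125e+11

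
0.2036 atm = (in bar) 0.2063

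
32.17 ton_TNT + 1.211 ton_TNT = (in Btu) 1.324e+08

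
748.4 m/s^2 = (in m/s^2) 748.4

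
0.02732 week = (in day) 0.1912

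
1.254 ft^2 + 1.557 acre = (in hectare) 0.6301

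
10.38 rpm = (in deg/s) 62.28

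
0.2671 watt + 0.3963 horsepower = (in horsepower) 0.3967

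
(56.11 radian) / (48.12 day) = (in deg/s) 0.0007733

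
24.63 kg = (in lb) 54.3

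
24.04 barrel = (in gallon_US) 1010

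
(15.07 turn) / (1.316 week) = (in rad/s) 0.000119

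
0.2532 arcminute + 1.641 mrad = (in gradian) 0.1092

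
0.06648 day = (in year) 0.0001821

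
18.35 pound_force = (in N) 81.62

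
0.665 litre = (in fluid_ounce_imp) 23.4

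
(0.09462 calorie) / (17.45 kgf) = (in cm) 0.2313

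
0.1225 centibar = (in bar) 0.001225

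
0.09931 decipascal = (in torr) 7.449e-05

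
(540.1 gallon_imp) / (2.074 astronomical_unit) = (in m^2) 7.914e-12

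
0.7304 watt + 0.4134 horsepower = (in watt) 309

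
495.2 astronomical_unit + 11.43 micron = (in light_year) 0.00783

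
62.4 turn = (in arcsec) 8.087e+07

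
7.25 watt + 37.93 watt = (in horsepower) 0.06059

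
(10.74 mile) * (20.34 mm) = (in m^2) 351.6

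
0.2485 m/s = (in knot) 0.483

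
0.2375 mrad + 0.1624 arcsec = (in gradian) 0.01517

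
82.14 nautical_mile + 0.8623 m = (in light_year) 1.608e-11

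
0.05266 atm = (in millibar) 53.36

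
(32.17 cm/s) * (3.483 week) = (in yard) 7.411e+05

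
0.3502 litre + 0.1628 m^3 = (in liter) 163.2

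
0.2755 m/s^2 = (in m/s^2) 0.2755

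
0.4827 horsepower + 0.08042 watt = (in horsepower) 0.4828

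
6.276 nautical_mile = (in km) 11.62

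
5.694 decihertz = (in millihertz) 569.4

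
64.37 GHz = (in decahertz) 6.437e+09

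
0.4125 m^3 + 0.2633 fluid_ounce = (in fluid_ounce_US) 1.395e+04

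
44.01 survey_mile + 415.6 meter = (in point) 2.019e+08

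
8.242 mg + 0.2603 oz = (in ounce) 0.2606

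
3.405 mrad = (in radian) 0.003405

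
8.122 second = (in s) 8.122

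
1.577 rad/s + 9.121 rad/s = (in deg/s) 613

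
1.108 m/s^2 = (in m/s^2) 1.108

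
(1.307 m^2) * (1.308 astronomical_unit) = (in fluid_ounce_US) 8.648e+15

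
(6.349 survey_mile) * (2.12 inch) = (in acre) 0.136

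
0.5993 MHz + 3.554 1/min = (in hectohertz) 5993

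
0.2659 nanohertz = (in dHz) 2.659e-09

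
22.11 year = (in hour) 1.937e+05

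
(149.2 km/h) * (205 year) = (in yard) 2.93e+11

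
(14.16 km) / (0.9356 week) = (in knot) 0.04864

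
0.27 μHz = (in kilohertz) 2.7e-10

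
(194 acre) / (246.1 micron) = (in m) 3.19e+09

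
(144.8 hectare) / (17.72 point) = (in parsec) 7.507e-09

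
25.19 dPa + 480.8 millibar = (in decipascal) 4.808e+05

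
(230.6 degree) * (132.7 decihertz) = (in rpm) 510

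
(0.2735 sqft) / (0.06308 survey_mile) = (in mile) 1.555e-07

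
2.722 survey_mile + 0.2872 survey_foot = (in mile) 2.722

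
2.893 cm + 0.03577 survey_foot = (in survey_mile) 2.475e-05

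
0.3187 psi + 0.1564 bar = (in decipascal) 1.784e+05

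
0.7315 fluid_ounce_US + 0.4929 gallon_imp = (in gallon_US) 0.5977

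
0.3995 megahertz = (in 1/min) 2.397e+07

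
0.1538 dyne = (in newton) 1.538e-06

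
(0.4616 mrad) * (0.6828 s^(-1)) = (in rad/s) 0.0003152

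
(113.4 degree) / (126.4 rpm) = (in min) 0.002492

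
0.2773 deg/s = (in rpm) 0.04622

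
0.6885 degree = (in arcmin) 41.31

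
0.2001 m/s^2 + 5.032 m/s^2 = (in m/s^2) 5.232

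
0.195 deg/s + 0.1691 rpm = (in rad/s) 0.02111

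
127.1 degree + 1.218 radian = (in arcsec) 7.088e+05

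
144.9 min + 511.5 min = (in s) 3.938e+04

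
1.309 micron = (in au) 8.75e-18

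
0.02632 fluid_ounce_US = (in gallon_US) 0.0002056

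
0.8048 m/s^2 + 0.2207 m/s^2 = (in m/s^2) 1.026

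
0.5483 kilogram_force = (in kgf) 0.5483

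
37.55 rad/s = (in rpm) 358.6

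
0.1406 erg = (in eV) 8.776e+10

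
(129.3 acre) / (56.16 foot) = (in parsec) 9.907e-13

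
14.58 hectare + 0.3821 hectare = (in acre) 36.97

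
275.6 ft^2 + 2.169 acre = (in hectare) 0.8803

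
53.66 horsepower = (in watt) 4.001e+04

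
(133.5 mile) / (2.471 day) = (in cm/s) 100.6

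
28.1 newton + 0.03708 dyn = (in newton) 28.1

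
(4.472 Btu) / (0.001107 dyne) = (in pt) 1.208e+15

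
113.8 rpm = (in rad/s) 11.92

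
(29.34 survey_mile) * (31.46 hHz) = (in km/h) 5.348e+08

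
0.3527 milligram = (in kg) 3.527e-07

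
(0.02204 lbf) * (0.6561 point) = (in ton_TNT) 5.423e-15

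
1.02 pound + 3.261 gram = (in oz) 16.44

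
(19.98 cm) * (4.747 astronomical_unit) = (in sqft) 1.527e+12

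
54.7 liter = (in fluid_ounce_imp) 1925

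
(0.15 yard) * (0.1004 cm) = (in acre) 3.403e-08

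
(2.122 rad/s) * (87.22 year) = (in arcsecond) 1.204e+15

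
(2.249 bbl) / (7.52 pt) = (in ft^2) 1451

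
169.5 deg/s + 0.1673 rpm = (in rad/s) 2.976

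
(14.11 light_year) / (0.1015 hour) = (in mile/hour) 8.172e+14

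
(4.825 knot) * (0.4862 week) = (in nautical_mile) 394.1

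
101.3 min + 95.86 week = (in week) 95.87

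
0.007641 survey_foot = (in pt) 6.602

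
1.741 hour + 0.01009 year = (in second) 3.245e+05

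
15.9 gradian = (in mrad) 249.8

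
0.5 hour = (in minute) 30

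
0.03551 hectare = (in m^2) 355.1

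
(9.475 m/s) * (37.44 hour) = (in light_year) 1.35e-10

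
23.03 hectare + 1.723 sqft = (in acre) 56.91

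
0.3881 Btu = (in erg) 4.095e+09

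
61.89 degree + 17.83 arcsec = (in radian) 1.08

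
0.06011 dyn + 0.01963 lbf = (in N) 0.08732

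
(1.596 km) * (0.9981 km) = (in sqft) 1.715e+07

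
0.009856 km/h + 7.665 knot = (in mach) 0.01159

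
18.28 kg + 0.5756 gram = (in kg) 18.28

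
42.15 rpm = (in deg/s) 252.9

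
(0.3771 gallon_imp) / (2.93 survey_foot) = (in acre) 4.743e-07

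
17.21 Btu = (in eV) 1.133e+23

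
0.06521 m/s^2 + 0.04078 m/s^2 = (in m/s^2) 0.106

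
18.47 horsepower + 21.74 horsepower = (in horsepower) 40.21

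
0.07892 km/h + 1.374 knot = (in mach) 0.00214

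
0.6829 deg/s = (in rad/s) 0.01192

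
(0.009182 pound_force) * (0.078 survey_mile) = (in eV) 3.2e+19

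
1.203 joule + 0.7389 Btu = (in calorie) 186.6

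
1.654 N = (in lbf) 0.3718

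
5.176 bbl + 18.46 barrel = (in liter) 3758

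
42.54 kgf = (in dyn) 4.172e+07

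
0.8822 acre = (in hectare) 0.357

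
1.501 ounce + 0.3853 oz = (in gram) 53.48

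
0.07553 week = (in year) 0.001449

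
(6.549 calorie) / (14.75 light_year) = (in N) 1.964e-16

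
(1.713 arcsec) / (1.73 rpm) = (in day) 5.306e-10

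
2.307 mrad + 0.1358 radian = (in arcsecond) 2.849e+04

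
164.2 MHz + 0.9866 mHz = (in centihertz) 1.642e+10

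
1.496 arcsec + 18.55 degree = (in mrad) 323.8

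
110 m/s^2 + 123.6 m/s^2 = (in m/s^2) 233.6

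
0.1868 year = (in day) 68.18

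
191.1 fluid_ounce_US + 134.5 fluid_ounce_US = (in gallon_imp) 2.118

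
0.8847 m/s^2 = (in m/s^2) 0.8847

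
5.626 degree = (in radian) 0.09819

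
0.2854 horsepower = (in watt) 212.8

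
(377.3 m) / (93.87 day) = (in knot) 9.043e-05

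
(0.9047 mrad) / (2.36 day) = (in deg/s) 2.542e-07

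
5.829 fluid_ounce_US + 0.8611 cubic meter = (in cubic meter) 0.8613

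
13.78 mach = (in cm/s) 4.692e+05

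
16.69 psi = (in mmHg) 863.1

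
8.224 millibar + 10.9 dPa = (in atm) 0.008127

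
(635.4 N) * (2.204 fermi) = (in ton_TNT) 3.347e-22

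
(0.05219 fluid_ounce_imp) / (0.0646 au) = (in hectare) 1.534e-20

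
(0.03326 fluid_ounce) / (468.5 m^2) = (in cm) 2.099e-07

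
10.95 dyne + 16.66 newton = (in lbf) 3.745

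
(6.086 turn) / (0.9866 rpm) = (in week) 0.000612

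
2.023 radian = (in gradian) 128.8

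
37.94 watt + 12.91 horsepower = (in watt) 9665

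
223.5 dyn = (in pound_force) 0.0005024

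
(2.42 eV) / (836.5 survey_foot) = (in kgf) 1.551e-22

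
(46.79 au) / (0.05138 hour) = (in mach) 1.111e+08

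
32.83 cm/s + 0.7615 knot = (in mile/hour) 1.611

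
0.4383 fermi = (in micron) 4.383e-10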